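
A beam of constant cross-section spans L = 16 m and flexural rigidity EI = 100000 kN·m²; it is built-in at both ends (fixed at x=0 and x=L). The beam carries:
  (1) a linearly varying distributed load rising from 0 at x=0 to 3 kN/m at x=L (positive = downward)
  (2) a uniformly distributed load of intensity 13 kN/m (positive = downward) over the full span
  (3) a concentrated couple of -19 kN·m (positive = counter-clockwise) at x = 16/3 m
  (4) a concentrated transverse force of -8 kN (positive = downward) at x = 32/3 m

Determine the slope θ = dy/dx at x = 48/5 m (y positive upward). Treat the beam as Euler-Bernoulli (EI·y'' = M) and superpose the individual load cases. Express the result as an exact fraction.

θ(48/5) = 41521/17578125 rad

Load 1 — triangular load w₀=3 kN/m (0→w₀ over full span):
  θ_1 = -w₀(2x(L-x)(L-2x)(x+2L)+x²(L-x)²)/(120LEI) = -3·(2·(48/5)·(16-(48/5))·(16-2·(48/5))·((48/5)+2·16)+(48/5)²·(16-(48/5))²)/(120·16·100000) = 384/1953125 rad
Load 2 — uniform load w=13 kN/m over full span:
  θ_2 = -wx(L-x)(L-2x)/(12EI) = -13·(48/5)·(16-(48/5))·(16-2·(48/5))/(12·100000) = 832/390625 rad
Load 3 — applied couple M₀=-19 kN·m at a=16/3 m (b=L-a=32/3):
  θ_3 = (R_Ax²/2 - M_Ax - M₀(x-a))/EI  [x>a] with R_A=-19/12, M_A=0 = ((-19/12)·(48/5)²/2 - 0·(48/5) - (-19)·((48/5)-(16/3)))/100000 = 19/234375 rad
Load 4 — point force P=-8 kN at a=32/3 m (b=L-a=16/3):
  θ_4 = -Pb²x(2aL-(3a+b)x)/(2L³EI)  [x≤a] = -(-8)·(16/3)²·(48/5)·(2·(32/3)·16-(3·(32/3)+(16/3))·(48/5))/(2·16³·100000) = -32/703125 rad
Superposition: θ = Σ θ_i = 41521/17578125 rad ≈ 0.002362 rad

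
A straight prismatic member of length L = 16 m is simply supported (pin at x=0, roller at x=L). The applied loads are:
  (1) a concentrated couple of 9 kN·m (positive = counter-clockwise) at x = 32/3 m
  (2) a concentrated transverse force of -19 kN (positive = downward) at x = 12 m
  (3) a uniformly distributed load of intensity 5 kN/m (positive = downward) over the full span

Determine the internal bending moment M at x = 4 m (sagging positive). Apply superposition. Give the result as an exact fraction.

M(4) = 413/4 kN·m

Load 1 — applied couple M₀=9 kN·m at a=32/3 m (b=L-a=16/3):
  M_1 = M₀x/L  [x≤a] = 9·4/16 = 9/4 kN·m
Load 2 — point force P=-19 kN at a=12 m (b=L-a=4):
  M_2 = Pbx/L  [x≤a] = (-19)·4·4/16 = -19 kN·m
Load 3 — uniform load w=5 kN/m over full span:
  M_3 = wx(L-x)/2 = 5·4·(16-4)/2 = 120 kN·m
Superposition: M = Σ M_i = 413/4 kN·m ≈ 103.250000 kN·m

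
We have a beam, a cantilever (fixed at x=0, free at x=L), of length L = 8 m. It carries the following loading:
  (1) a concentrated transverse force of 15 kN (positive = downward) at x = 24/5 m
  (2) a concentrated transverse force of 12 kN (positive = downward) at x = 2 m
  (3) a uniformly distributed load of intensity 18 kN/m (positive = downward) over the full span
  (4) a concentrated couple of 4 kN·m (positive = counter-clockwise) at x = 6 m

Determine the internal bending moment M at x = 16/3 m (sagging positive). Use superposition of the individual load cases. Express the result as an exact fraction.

M(16/3) = -60 kN·m

Load 1 — point force P=15 kN at a=24/5 m (b=L-a=16/5):
  M_1 = 0  [x>a] = 0 kN·m
Load 2 — point force P=12 kN at a=2 m (b=L-a=6):
  M_2 = 0  [x>a] = 0 kN·m
Load 3 — uniform load w=18 kN/m over full span:
  M_3 = -w(L-x)²/2 = -18·(8-(16/3))²/2 = -64 kN·m
Load 4 — applied couple M₀=4 kN·m at a=6 m (b=L-a=2):
  M_4 = M₀  [x≤a] = 4 = 4 kN·m
Superposition: M = Σ M_i = -60 kN·m ≈ -60.000000 kN·m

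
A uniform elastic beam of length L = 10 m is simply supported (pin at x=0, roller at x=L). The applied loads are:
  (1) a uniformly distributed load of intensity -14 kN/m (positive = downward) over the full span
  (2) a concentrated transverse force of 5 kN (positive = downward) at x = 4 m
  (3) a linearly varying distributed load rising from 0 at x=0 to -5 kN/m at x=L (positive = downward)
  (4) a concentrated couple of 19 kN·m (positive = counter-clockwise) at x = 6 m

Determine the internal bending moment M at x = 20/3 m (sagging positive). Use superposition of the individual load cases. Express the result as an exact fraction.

Load 1 — uniform load w=-14 kN/m over full span:
  M_1 = wx(L-x)/2 = (-14)·(20/3)·(10-(20/3))/2 = -1400/9 kN·m
Load 2 — point force P=5 kN at a=4 m (b=L-a=6):
  M_2 = Pa(L-x)/L  [x>a] = 5·4·(10-(20/3))/10 = 20/3 kN·m
Load 3 — triangular load w₀=-5 kN/m (0→w₀ over full span):
  M_3 = w₀Lx/6 - w₀x³/(6L) = (-5)·10·(20/3)/6 - (-5)·(20/3)³/(6·10) = -2500/81 kN·m
Load 4 — applied couple M₀=19 kN·m at a=6 m (b=L-a=4):
  M_4 = M₀x/L - M₀  [x>a] = 19·(20/3)/10 - 19 = -19/3 kN·m
Superposition: M = Σ M_i = -15073/81 kN·m ≈ -186.086420 kN·m

M(20/3) = -15073/81 kN·m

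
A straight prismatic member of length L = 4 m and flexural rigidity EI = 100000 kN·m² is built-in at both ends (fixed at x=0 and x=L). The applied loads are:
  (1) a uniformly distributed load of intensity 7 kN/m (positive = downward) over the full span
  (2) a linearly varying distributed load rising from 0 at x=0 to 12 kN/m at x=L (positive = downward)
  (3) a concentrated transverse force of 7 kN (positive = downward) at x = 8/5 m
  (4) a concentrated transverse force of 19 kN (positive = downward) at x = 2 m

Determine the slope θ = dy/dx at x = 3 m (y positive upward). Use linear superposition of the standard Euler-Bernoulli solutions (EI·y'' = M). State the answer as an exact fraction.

Load 1 — uniform load w=7 kN/m over full span:
  θ_1 = -wx(L-x)(L-2x)/(12EI) = -7·3·(4-3)·(4-2·3)/(12·100000) = 7/200000 rad
Load 2 — triangular load w₀=12 kN/m (0→w₀ over full span):
  θ_2 = -w₀(2x(L-x)(L-2x)(x+2L)+x²(L-x)²)/(120LEI) = -12·(2·3·(4-3)·(4-2·3)·(3+2·4)+3²·(4-3)²)/(120·4·100000) = 123/4000000 rad
Load 3 — point force P=7 kN at a=8/5 m (b=L-a=12/5):
  θ_3 = Pa²(L-x)(2bL-(3b+a)(L-x))/(2L³EI)  [x>a] = 7·(8/5)²·(4-3)·(2·(12/5)·4-(3·(12/5)+(8/5))·(4-3))/(2·4³·100000) = 91/6250000 rad
Load 4 — point force P=19 kN at a=2 m (b=L-a=2):
  θ_4 = Pa²(L-x)(2bL-(3b+a)(L-x))/(2L³EI)  [x>a] = 19·2²·(4-3)·(2·2·4-(3·2+2)·(4-3))/(2·4³·100000) = 19/400000 rad
Superposition: θ = Σ θ_i = 12781/100000000 rad ≈ 0.000128 rad

θ(3) = 12781/100000000 rad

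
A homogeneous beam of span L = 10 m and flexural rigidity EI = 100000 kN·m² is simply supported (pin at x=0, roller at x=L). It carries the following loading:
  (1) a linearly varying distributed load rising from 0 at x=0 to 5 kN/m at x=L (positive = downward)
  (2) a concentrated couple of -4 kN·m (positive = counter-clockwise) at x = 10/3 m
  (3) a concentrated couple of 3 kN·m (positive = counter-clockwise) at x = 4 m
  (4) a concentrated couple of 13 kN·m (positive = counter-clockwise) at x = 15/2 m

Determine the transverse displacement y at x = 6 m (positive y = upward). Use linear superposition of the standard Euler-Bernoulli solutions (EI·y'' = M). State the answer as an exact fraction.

y(6) = -137113/36000000 m

Load 1 — triangular load w₀=5 kN/m (0→w₀ over full span):
  y_1 = -w₀x(7L⁴-10L²x²+3x⁴)/(360LEI) = -5·6·(7·10⁴-10·10²·6²+3·6⁴)/(360·10·100000) = -148/46875 m
Load 2 — applied couple M₀=-4 kN·m at a=10/3 m (b=L-a=20/3):
  y_2 = (M₀x³/(6L)-M₀(x-a)²/2+C₁x)/EI  [x>a] with C₁=M₀(3b²-L²)/(6L)=-20/9 = ((-4)·6³/(6·10)-(-4)·(6-(10/3))²/2+(-20/9)·6)/100000 = -19/140625 m
Load 3 — applied couple M₀=3 kN·m at a=4 m (b=L-a=6):
  y_3 = (M₀x³/(6L)-M₀(x-a)²/2+C₁x)/EI  [x>a] with C₁=M₀(3b²-L²)/(6L)=2/5 = (3·6³/(6·10)-3·(6-4)²/2+(2/5)·6)/100000 = 9/125000 m
Load 4 — applied couple M₀=13 kN·m at a=15/2 m (b=L-a=5/2):
  y_4 = (M₀x³/(6L)+C₁x)/EI  [x≤a] with C₁=M₀(3b²-L²)/(6L)=-845/48 = (13·6³/(6·10)+(-845/48)·6)/100000 = -2353/4000000 m
Superposition: y = Σ y_i = -137113/36000000 m ≈ -0.003809 m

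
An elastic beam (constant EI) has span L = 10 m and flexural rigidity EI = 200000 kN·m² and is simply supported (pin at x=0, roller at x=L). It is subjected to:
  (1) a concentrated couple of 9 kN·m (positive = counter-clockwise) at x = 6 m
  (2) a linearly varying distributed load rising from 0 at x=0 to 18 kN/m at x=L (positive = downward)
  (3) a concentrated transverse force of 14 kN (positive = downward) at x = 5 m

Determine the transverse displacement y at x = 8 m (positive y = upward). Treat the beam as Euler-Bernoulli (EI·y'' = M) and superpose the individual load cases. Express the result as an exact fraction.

Load 1 — applied couple M₀=9 kN·m at a=6 m (b=L-a=4):
  y_1 = (M₀x³/(6L)-M₀(x-a)²/2+C₁x)/EI  [x>a] with C₁=M₀(3b²-L²)/(6L)=-39/5 = (9·8³/(6·10)-9·(8-6)²/2+(-39/5)·8)/200000 = -9/500000 m
Load 2 — triangular load w₀=18 kN/m (0→w₀ over full span):
  y_2 = -w₀x(7L⁴-10L²x²+3x⁴)/(360LEI) = -18·8·(7·10⁴-10·10²·8²+3·8⁴)/(360·10·200000) = -1143/312500 m
Load 3 — point force P=14 kN at a=5 m (b=L-a=5):
  y_3 = -Pa(L-x)(2Lx-a²-x²)/(6LEI)  [x>a] = -14·5·(10-8)·(2·10·8-5²-8²)/(6·10·200000) = -497/600000 m
Superposition: y = Σ y_i = -67559/15000000 m ≈ -0.004504 m

y(8) = -67559/15000000 m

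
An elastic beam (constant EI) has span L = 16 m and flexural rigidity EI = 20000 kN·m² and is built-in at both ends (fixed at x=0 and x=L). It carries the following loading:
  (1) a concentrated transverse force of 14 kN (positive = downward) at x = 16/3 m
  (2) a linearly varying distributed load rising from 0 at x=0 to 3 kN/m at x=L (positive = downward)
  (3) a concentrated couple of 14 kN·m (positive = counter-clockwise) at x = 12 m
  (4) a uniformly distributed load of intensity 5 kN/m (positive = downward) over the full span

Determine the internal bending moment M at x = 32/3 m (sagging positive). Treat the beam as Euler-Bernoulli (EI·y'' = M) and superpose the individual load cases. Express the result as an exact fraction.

M(32/3) = 187013/3240 kN·m

Load 1 — point force P=14 kN at a=16/3 m (b=L-a=32/3):
  M_1 = Pa²(a+3b)(L-x)/L³ - Pa²b/L²  [x>a] = 14·(16/3)²·((16/3)+3·(32/3))·(16-(32/3))/16³ - 14·(16/3)²·(32/3)/16² = 224/81 kN·m
Load 2 — triangular load w₀=3 kN/m (0→w₀ over full span):
  M_2 = 3w₀Lx/20 - w₀L²/30 - w₀x³/(6L) = 3·3·16·(32/3)/20 - 3·16²/30 - 3·(32/3)³/(6·16) = 1792/135 kN·m
Load 3 — applied couple M₀=14 kN·m at a=12 m (b=L-a=4):
  M_3 = R_Ax - M_A  [x≤a] with R_A=63/64, M_A=35/8 = (63/64)·(32/3) - (35/8) = 49/8 kN·m
Load 4 — uniform load w=5 kN/m over full span:
  M_4 = wLx/2 - wL²/12 - wx²/2 = 5·16·(32/3)/2 - 5·16²/12 - 5·(32/3)²/2 = 320/9 kN·m
Superposition: M = Σ M_i = 187013/3240 kN·m ≈ 57.720062 kN·m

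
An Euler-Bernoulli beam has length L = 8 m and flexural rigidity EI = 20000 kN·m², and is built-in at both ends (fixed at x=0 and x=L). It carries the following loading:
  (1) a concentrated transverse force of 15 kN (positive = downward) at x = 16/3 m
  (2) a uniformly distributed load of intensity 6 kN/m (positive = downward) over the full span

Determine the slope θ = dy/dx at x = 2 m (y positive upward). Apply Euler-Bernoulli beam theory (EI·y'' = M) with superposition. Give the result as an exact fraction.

θ(2) = -17/10000 rad

Load 1 — point force P=15 kN at a=16/3 m (b=L-a=8/3):
  θ_1 = -Pb²x(2aL-(3a+b)x)/(2L³EI)  [x≤a] = -15·(8/3)²·2·(2·(16/3)·8-(3·(16/3)+(8/3))·2)/(2·8³·20000) = -1/2000 rad
Load 2 — uniform load w=6 kN/m over full span:
  θ_2 = -wx(L-x)(L-2x)/(12EI) = -6·2·(8-2)·(8-2·2)/(12·20000) = -3/2500 rad
Superposition: θ = Σ θ_i = -17/10000 rad ≈ -0.001700 rad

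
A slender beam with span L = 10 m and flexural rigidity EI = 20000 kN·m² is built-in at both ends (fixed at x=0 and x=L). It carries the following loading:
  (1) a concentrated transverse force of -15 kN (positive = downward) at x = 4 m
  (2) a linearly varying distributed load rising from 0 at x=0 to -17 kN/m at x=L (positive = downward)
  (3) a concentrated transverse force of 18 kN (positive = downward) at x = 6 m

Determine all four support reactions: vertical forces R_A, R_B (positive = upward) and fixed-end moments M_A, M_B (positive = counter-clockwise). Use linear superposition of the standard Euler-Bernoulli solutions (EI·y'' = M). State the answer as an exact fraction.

Load 1 — point force P=-15 kN at a=4 m (b=L-a=6):
  R_A = Pb²(3a+b)/L³ = (-15)·6²·(3·4+6)/10³ = -243/25 kN
  M_A = Pab²/L² = (-15)·4·6²/10² = -108/5 kN·m
  R_B = Pa²(a+3b)/L³ = (-15)·4²·(4+3·6)/10³ = -132/25 kN
  M_B = -Pa²b/L² = -(-15)·4²·6/10² = 72/5 kN·m
Load 2 — triangular load w₀=-17 kN/m (0→w₀ over full span):
  R_A = 3w₀L/20 = 3·(-17)·10/20 = -51/2 kN
  M_A = w₀L²/30 = (-17)·10²/30 = -170/3 kN·m
  R_B = 7w₀L/20 = 7·(-17)·10/20 = -119/2 kN
  M_B = -w₀L²/20 = -(-17)·10²/20 = 85 kN·m
Load 3 — point force P=18 kN at a=6 m (b=L-a=4):
  R_A = Pb²(3a+b)/L³ = 18·4²·(3·6+4)/10³ = 792/125 kN
  M_A = Pab²/L² = 18·6·4²/10² = 432/25 kN·m
  R_B = Pa²(a+3b)/L³ = 18·6²·(6+3·4)/10³ = 1458/125 kN
  M_B = -Pa²b/L² = -18·6²·4/10² = -648/25 kN·m
Superposition: R_A = -7221/250 kN, M_A = -4574/75 kN·m, R_B = -13279/250 kN, M_B = 1837/25 kN·m

R_A = -7221/250 kN, M_A = -4574/75 kN·m, R_B = -13279/250 kN, M_B = 1837/25 kN·m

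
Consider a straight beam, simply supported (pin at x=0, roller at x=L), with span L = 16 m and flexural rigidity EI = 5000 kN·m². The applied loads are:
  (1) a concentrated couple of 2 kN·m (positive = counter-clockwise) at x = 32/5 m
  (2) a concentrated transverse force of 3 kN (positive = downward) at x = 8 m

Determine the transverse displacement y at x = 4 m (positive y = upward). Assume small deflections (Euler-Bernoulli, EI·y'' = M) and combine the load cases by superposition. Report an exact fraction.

Load 1 — applied couple M₀=2 kN·m at a=32/5 m (b=L-a=48/5):
  y_1 = (M₀x³/(6L)+C₁x)/EI  [x≤a] with C₁=M₀(3b²-L²)/(6L)=32/75 = (2·4³/(6·16)+(32/75)·4)/5000 = 19/31250 m
Load 2 — point force P=3 kN at a=8 m (b=L-a=8):
  y_2 = -Pbx(L²-b²-x²)/(6LEI)  [x≤a] = -3·8·4·(16²-8²-4²)/(6·16·5000) = -22/625 m
Superposition: y = Σ y_i = -1081/31250 m ≈ -0.034592 m

y(4) = -1081/31250 m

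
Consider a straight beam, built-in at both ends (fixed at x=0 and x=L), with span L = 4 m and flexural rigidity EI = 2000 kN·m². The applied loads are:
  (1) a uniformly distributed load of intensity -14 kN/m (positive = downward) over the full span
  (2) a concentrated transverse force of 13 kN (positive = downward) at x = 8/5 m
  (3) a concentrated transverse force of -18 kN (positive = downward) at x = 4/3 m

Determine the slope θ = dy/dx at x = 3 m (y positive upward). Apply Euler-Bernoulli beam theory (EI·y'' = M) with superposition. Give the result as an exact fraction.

Load 1 — uniform load w=-14 kN/m over full span:
  θ_1 = -wx(L-x)(L-2x)/(12EI) = -(-14)·3·(4-3)·(4-2·3)/(12·2000) = -7/2000 rad
Load 2 — point force P=13 kN at a=8/5 m (b=L-a=12/5):
  θ_2 = Pa²(L-x)(2bL-(3b+a)(L-x))/(2L³EI)  [x>a] = 13·(8/5)²·(4-3)·(2·(12/5)·4-(3·(12/5)+(8/5))·(4-3))/(2·4³·2000) = 169/125000 rad
Load 3 — point force P=-18 kN at a=4/3 m (b=L-a=8/3):
  θ_3 = Pa²(L-x)(2bL-(3b+a)(L-x))/(2L³EI)  [x>a] = (-18)·(4/3)²·(4-3)·(2·(8/3)·4-(3·(8/3)+(4/3))·(4-3))/(2·4³·2000) = -3/2000 rad
Superposition: θ = Σ θ_i = -57/15625 rad ≈ -0.003648 rad

θ(3) = -57/15625 rad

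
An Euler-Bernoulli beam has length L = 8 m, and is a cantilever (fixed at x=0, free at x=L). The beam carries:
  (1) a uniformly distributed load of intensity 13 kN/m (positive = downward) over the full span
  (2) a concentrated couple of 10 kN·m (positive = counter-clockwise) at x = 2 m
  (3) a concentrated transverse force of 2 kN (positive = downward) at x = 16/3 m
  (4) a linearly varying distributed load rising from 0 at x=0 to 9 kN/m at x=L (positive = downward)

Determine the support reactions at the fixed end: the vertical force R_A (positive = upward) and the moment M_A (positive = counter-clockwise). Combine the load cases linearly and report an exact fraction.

Load 1 — uniform load w=13 kN/m over full span:
  R_A = wL = 13·8 = 104 kN
  M_A = wL²/2 = 13·8²/2 = 416 kN·m
Load 2 — applied couple M₀=10 kN·m at a=2 m (b=L-a=6):
  R_A = 0 kN
  M_A = -M₀ = -10 kN·m
Load 3 — point force P=2 kN at a=16/3 m (b=L-a=8/3):
  R_A = P = 2 kN
  M_A = Pa = 2·(16/3) = 32/3 kN·m
Load 4 — triangular load w₀=9 kN/m (0→w₀ over full span):
  R_A = w₀L/2 = 9·8/2 = 36 kN
  M_A = w₀L²/3 = 9·8²/3 = 192 kN·m
Superposition: R_A = 142 kN, M_A = 1826/3 kN·m

R_A = 142 kN, M_A = 1826/3 kN·m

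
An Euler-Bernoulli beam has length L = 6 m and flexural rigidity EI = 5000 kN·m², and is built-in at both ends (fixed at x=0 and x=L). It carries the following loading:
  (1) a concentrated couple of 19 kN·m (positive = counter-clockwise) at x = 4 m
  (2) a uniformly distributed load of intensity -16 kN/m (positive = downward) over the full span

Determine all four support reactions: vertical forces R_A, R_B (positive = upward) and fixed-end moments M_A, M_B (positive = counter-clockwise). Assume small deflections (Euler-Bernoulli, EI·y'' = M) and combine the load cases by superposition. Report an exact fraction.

Load 1 — applied couple M₀=19 kN·m at a=4 m (b=L-a=2):
  R_A = 6M₀ab/L³ = 6·19·4·2/6³ = 38/9 kN
  M_A = M₀b(2a-b)/L² = 19·2·(2·4-2)/6² = 19/3 kN·m
  R_B = -6M₀ab/L³ = -6·19·4·2/6³ = -38/9 kN
  M_B = M₀a(2b-a)/L² = 19·4·(2·2-4)/6² = 0 kN·m
Load 2 — uniform load w=-16 kN/m over full span:
  R_A = wL/2 = (-16)·6/2 = -48 kN
  M_A = wL²/12 = (-16)·6²/12 = -48 kN·m
  R_B = wL/2 = (-16)·6/2 = -48 kN
  M_B = -wL²/12 = -(-16)·6²/12 = 48 kN·m
Superposition: R_A = -394/9 kN, M_A = -125/3 kN·m, R_B = -470/9 kN, M_B = 48 kN·m

R_A = -394/9 kN, M_A = -125/3 kN·m, R_B = -470/9 kN, M_B = 48 kN·m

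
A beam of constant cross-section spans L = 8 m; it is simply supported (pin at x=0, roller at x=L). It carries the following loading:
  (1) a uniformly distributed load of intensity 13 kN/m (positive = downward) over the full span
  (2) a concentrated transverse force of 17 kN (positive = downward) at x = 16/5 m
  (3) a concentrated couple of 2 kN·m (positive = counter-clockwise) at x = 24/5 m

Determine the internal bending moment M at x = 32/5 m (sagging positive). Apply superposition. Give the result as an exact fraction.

Load 1 — uniform load w=13 kN/m over full span:
  M_1 = wx(L-x)/2 = 13·(32/5)·(8-(32/5))/2 = 1664/25 kN·m
Load 2 — point force P=17 kN at a=16/5 m (b=L-a=24/5):
  M_2 = Pa(L-x)/L  [x>a] = 17·(16/5)·(8-(32/5))/8 = 272/25 kN·m
Load 3 — applied couple M₀=2 kN·m at a=24/5 m (b=L-a=16/5):
  M_3 = M₀x/L - M₀  [x>a] = 2·(32/5)/8 - 2 = -2/5 kN·m
Superposition: M = Σ M_i = 1926/25 kN·m ≈ 77.040000 kN·m

M(32/5) = 1926/25 kN·m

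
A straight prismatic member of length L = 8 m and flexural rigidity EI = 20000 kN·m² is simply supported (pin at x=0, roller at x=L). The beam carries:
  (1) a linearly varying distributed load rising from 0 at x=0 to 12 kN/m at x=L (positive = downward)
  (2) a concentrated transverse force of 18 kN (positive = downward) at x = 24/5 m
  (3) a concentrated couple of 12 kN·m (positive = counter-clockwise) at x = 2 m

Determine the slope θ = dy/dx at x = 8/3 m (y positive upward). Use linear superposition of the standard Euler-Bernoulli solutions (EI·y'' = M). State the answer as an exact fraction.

Load 1 — triangular load w₀=12 kN/m (0→w₀ over full span):
  θ_1 = -w₀(7L⁴-30L²x²+15x⁴)/(360LEI) = -12·(7·8⁴-30·8²·(8/3)²+15·(8/3)⁴)/(360·8·20000) = -832/253125 rad
Load 2 — point force P=18 kN at a=24/5 m (b=L-a=16/5):
  θ_2 = -Pb(L²-b²-3x²)/(6LEI)  [x≤a] = -18·(16/5)·(8²-(16/5)²-3·(8/3)²)/(6·8·20000) = -152/78125 rad
Load 3 — applied couple M₀=12 kN·m at a=2 m (b=L-a=6):
  θ_3 = (M₀x²/(2L)-M₀(x-a)+C₁)/EI  [x>a] with C₁=M₀(3b²-L²)/(6L)=11 = (12·(8/3)²/(2·8)-12·((8/3)-2)+11)/20000 = 1/2400 rad
Superposition: θ = Σ θ_i = -975209/202500000 rad ≈ -0.004816 rad

θ(8/3) = -975209/202500000 rad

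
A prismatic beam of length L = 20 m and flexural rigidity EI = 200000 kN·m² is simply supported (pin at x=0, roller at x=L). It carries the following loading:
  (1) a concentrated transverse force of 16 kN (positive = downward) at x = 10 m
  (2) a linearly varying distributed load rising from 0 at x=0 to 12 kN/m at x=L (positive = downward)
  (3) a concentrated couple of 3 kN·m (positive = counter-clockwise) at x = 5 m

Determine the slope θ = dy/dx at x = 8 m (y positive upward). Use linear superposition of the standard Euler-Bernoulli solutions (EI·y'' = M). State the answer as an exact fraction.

θ(8) = -99647/24000000 rad

Load 1 — point force P=16 kN at a=10 m (b=L-a=10):
  θ_1 = -Pb(L²-b²-3x²)/(6LEI)  [x≤a] = -16·10·(20²-10²-3·8²)/(6·20·200000) = -9/12500 rad
Load 2 — triangular load w₀=12 kN/m (0→w₀ over full span):
  θ_2 = -w₀(7L⁴-30L²x²+15x⁴)/(360LEI) = -12·(7·20⁴-30·20²·8²+15·8⁴)/(360·20·200000) = -323/93750 rad
Load 3 — applied couple M₀=3 kN·m at a=5 m (b=L-a=15):
  θ_3 = (M₀x²/(2L)-M₀(x-a)+C₁)/EI  [x>a] with C₁=M₀(3b²-L²)/(6L)=55/8 = (3·8²/(2·20)-3·(8-5)+(55/8))/200000 = 107/8000000 rad
Superposition: θ = Σ θ_i = -99647/24000000 rad ≈ -0.004152 rad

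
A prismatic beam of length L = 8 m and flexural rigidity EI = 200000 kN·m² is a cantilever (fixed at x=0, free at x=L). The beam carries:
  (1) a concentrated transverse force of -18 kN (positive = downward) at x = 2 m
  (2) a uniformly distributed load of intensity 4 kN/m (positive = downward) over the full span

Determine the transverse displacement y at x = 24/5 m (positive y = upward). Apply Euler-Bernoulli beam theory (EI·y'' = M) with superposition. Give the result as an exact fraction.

y(24/5) = -64407/15625000 m

Load 1 — point force P=-18 kN at a=2 m (b=L-a=6):
  y_1 = -Pa²(3x-a)/(6EI)  [x>a] = -(-18)·2²·(3·(24/5)-2)/(6·200000) = 93/125000 m
Load 2 — uniform load w=4 kN/m over full span:
  y_2 = -wx²(x²-4Lx+6L²)/(24EI) = -4·(24/5)²·((24/5)²-4·8·(24/5)+6·8²)/(24·200000) = -9504/1953125 m
Superposition: y = Σ y_i = -64407/15625000 m ≈ -0.004122 m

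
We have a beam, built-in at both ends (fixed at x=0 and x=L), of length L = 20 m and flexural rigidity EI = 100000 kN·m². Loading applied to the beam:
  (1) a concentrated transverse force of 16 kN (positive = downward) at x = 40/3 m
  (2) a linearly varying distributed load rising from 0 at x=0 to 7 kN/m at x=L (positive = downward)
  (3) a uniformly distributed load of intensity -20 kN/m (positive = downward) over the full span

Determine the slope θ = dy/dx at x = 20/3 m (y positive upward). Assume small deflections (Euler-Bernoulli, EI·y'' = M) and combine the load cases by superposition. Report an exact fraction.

Load 1 — point force P=16 kN at a=40/3 m (b=L-a=20/3):
  θ_1 = -Pb²x(2aL-(3a+b)x)/(2L³EI)  [x≤a] = -16·(20/3)²·(20/3)·(2·(40/3)·20-(3·(40/3)+(20/3))·(20/3))/(2·20³·100000) = -4/6075 rad
Load 2 — triangular load w₀=7 kN/m (0→w₀ over full span):
  θ_2 = -w₀(2x(L-x)(L-2x)(x+2L)+x²(L-x)²)/(120LEI) = -7·(2·(20/3)·(20-(20/3))·(20-2·(20/3))·((20/3)+2·20)+(20/3)²·(20-(20/3))²)/(120·20·100000) = -56/30375 rad
Load 3 — uniform load w=-20 kN/m over full span:
  θ_3 = -wx(L-x)(L-2x)/(12EI) = -(-20)·(20/3)·(20-(20/3))·(20-2·(20/3))/(12·100000) = 4/405 rad
Superposition: θ = Σ θ_i = 224/30375 rad ≈ 0.007374 rad

θ(20/3) = 224/30375 rad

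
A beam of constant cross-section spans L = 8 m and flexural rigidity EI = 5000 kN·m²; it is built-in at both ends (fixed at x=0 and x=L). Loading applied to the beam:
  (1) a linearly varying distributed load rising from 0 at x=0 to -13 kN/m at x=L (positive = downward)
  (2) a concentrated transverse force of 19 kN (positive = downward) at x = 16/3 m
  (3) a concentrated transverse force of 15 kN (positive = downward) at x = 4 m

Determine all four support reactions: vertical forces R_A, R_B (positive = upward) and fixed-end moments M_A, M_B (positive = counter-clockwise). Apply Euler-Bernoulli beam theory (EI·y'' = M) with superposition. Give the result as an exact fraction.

Load 1 — triangular load w₀=-13 kN/m (0→w₀ over full span):
  R_A = 3w₀L/20 = 3·(-13)·8/20 = -78/5 kN
  M_A = w₀L²/30 = (-13)·8²/30 = -416/15 kN·m
  R_B = 7w₀L/20 = 7·(-13)·8/20 = -182/5 kN
  M_B = -w₀L²/20 = -(-13)·8²/20 = 208/5 kN·m
Load 2 — point force P=19 kN at a=16/3 m (b=L-a=8/3):
  R_A = Pb²(3a+b)/L³ = 19·(8/3)²·(3·(16/3)+(8/3))/8³ = 133/27 kN
  M_A = Pab²/L² = 19·(16/3)·(8/3)²/8² = 304/27 kN·m
  R_B = Pa²(a+3b)/L³ = 19·(16/3)²·((16/3)+3·(8/3))/8³ = 380/27 kN
  M_B = -Pa²b/L² = -19·(16/3)²·(8/3)/8² = -608/27 kN·m
Load 3 — point force P=15 kN at a=4 m (b=L-a=4):
  R_A = Pb²(3a+b)/L³ = 15·4²·(3·4+4)/8³ = 15/2 kN
  M_A = Pab²/L² = 15·4·4²/8² = 15 kN·m
  R_B = Pa²(a+3b)/L³ = 15·4²·(4+3·4)/8³ = 15/2 kN
  M_B = -Pa²b/L² = -15·4²·4/8² = -15 kN·m
Superposition: R_A = -857/270 kN, M_A = -199/135 kN·m, R_B = -4003/270 kN, M_B = 551/135 kN·m

R_A = -857/270 kN, M_A = -199/135 kN·m, R_B = -4003/270 kN, M_B = 551/135 kN·m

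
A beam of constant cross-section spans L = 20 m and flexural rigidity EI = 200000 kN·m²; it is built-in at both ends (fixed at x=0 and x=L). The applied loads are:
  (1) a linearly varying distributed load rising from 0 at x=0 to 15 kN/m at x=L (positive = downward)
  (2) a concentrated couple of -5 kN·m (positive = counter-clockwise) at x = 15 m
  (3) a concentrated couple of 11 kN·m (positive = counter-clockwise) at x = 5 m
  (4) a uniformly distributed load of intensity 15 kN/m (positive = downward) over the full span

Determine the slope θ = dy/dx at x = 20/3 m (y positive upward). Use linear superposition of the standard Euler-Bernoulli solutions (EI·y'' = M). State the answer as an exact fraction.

Load 1 — triangular load w₀=15 kN/m (0→w₀ over full span):
  θ_1 = -w₀(2x(L-x)(L-2x)(x+2L)+x²(L-x)²)/(120LEI) = -15·(2·(20/3)·(20-(20/3))·(20-2·(20/3))·((20/3)+2·20)+(20/3)²·(20-(20/3))²)/(120·20·200000) = -4/2025 rad
Load 2 — applied couple M₀=-5 kN·m at a=15 m (b=L-a=5):
  θ_2 = (R_Ax²/2 - M_Ax)/EI  [x≤a] with R_A=-9/32, M_A=-25/16 = ((-9/32)·(20/3)²/2 - (-25/16)·(20/3))/200000 = 1/48000 rad
Load 3 — applied couple M₀=11 kN·m at a=5 m (b=L-a=15):
  θ_3 = (R_Ax²/2 - M_Ax - M₀(x-a))/EI  [x>a] with R_A=99/160, M_A=-33/16 = ((99/160)·(20/3)²/2 - (-33/16)·(20/3) - 11·((20/3)-5))/200000 = 11/240000 rad
Load 4 — uniform load w=15 kN/m over full span:
  θ_4 = -wx(L-x)(L-2x)/(12EI) = -15·(20/3)·(20-(20/3))·(20-2·(20/3))/(12·200000) = -1/270 rad
Superposition: θ = Σ θ_i = -2273/405000 rad ≈ -0.005612 rad

θ(20/3) = -2273/405000 rad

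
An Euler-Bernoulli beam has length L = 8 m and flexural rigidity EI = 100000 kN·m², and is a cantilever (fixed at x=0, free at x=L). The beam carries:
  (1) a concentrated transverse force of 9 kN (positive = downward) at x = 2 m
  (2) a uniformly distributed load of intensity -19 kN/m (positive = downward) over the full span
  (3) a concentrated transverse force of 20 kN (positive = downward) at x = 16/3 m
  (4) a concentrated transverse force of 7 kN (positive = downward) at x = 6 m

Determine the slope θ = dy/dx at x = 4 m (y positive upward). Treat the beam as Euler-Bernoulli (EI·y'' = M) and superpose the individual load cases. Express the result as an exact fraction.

θ(4) = 511/50000 rad

Load 1 — point force P=9 kN at a=2 m (b=L-a=6):
  θ_1 = -Pa²/(2EI)  [x>a] = -9·2²/(2·100000) = -9/50000 rad
Load 2 — uniform load w=-19 kN/m over full span:
  θ_2 = -wx(x²-3Lx+3L²)/(6EI) = -(-19)·4·(4²-3·8·4+3·8²)/(6·100000) = 133/9375 rad
Load 3 — point force P=20 kN at a=16/3 m (b=L-a=8/3):
  θ_3 = -Px(2a-x)/(2EI)  [x≤a] = -20·4·(2·(16/3)-4)/(2·100000) = -1/375 rad
Load 4 — point force P=7 kN at a=6 m (b=L-a=2):
  θ_4 = -Px(2a-x)/(2EI)  [x≤a] = -7·4·(2·6-4)/(2·100000) = -7/6250 rad
Superposition: θ = Σ θ_i = 511/50000 rad ≈ 0.010220 rad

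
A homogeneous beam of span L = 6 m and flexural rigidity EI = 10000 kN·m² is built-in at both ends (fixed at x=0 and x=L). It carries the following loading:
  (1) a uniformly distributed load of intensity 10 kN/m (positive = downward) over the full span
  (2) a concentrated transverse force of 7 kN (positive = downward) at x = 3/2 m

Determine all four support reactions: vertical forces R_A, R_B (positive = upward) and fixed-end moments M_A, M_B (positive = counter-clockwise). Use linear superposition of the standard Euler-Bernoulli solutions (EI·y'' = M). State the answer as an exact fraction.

R_A = 1149/32 kN, M_A = 1149/32 kN·m, R_B = 995/32 kN, M_B = -1023/32 kN·m

Load 1 — uniform load w=10 kN/m over full span:
  R_A = wL/2 = 10·6/2 = 30 kN
  M_A = wL²/12 = 10·6²/12 = 30 kN·m
  R_B = wL/2 = 10·6/2 = 30 kN
  M_B = -wL²/12 = -10·6²/12 = -30 kN·m
Load 2 — point force P=7 kN at a=3/2 m (b=L-a=9/2):
  R_A = Pb²(3a+b)/L³ = 7·(9/2)²·(3·(3/2)+(9/2))/6³ = 189/32 kN
  M_A = Pab²/L² = 7·(3/2)·(9/2)²/6² = 189/32 kN·m
  R_B = Pa²(a+3b)/L³ = 7·(3/2)²·((3/2)+3·(9/2))/6³ = 35/32 kN
  M_B = -Pa²b/L² = -7·(3/2)²·(9/2)/6² = -63/32 kN·m
Superposition: R_A = 1149/32 kN, M_A = 1149/32 kN·m, R_B = 995/32 kN, M_B = -1023/32 kN·m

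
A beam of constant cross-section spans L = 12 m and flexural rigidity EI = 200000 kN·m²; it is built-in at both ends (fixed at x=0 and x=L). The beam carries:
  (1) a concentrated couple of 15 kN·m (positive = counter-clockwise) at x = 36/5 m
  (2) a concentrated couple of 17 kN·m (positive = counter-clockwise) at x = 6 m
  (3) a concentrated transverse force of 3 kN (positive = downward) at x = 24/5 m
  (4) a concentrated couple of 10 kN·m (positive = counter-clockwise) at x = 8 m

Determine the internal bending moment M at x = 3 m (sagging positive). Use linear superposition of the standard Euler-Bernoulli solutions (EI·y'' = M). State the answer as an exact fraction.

M(3) = 3373/1000 kN·m

Load 1 — applied couple M₀=15 kN·m at a=36/5 m (b=L-a=24/5):
  M_1 = R_Ax - M_A  [x≤a] with R_A=9/5, M_A=24/5 = (9/5)·3 - (24/5) = 3/5 kN·m
Load 2 — applied couple M₀=17 kN·m at a=6 m (b=L-a=6):
  M_2 = R_Ax - M_A  [x≤a] with R_A=17/8, M_A=17/4 = (17/8)·3 - (17/4) = 17/8 kN·m
Load 3 — point force P=3 kN at a=24/5 m (b=L-a=36/5):
  M_3 = Pb²(3a+b)x/L³ - Pab²/L²  [x≤a] = 3·(36/5)²·(3·(24/5)+(36/5))·3/12³ - 3·(24/5)·(36/5)²/12² = 81/125 kN·m
Load 4 — applied couple M₀=10 kN·m at a=8 m (b=L-a=4):
  M_4 = R_Ax - M_A  [x≤a] with R_A=10/9, M_A=10/3 = (10/9)·3 - (10/3) = 0 kN·m
Superposition: M = Σ M_i = 3373/1000 kN·m ≈ 3.373000 kN·m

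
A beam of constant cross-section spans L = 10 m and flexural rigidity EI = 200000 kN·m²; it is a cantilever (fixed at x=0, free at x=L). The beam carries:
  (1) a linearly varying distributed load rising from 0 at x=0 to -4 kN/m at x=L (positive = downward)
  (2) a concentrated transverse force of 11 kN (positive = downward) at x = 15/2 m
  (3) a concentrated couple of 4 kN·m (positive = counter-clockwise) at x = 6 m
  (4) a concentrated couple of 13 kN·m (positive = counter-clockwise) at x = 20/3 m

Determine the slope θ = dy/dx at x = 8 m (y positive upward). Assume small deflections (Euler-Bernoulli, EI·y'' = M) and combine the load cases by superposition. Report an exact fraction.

Load 1 — triangular load w₀=-4 kN/m (0→w₀ over full span):
  θ_1 = (w₀Lx²/4-w₀L²x/3-w₀x⁴/(24L))/EI = ((-4)·10·8²/4-(-4)·10²·8/3-(-4)·8⁴/(24·10))/200000 = 116/46875 rad
Load 2 — point force P=11 kN at a=15/2 m (b=L-a=5/2):
  θ_2 = -Pa²/(2EI)  [x>a] = -11·(15/2)²/(2·200000) = -99/64000 rad
Load 3 — applied couple M₀=4 kN·m at a=6 m (b=L-a=4):
  θ_3 = M₀a/EI  [x>a] = 4·6/200000 = 3/25000 rad
Load 4 — applied couple M₀=13 kN·m at a=20/3 m (b=L-a=10/3):
  θ_4 = M₀a/EI  [x>a] = 13·(20/3)/200000 = 13/30000 rad
Superposition: θ = Σ θ_i = 11849/8000000 rad ≈ 0.001481 rad

θ(8) = 11849/8000000 rad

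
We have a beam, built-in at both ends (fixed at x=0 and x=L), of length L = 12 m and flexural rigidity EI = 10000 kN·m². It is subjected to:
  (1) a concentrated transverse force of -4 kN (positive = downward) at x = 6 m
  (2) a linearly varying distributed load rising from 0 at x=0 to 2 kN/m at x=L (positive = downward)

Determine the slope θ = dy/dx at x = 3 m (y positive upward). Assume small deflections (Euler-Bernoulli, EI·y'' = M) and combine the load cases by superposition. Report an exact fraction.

θ(3) = -333/800000 rad

Load 1 — point force P=-4 kN at a=6 m (b=L-a=6):
  θ_1 = -Pb²x(2aL-(3a+b)x)/(2L³EI)  [x≤a] = -(-4)·6²·3·(2·6·12-(3·6+6)·3)/(2·12³·10000) = 9/10000 rad
Load 2 — triangular load w₀=2 kN/m (0→w₀ over full span):
  θ_2 = -w₀(2x(L-x)(L-2x)(x+2L)+x²(L-x)²)/(120LEI) = -2·(2·3·(12-3)·(12-2·3)·(3+2·12)+3²·(12-3)²)/(120·12·10000) = -1053/800000 rad
Superposition: θ = Σ θ_i = -333/800000 rad ≈ -0.000416 rad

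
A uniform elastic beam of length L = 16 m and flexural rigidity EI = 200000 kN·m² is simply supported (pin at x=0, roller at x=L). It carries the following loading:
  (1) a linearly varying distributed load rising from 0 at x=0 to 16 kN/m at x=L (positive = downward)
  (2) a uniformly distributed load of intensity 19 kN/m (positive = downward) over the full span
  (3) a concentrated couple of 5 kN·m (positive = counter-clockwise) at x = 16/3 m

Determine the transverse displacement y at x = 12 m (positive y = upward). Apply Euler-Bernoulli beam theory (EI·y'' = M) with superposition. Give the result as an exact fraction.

Load 1 — triangular load w₀=16 kN/m (0→w₀ over full span):
  y_1 = -w₀x(7L⁴-10L²x²+3x⁴)/(360LEI) = -16·12·(7·16⁴-10·16²·12²+3·12⁴)/(360·16·200000) = -238/9375 m
Load 2 — uniform load w=19 kN/m over full span:
  y_2 = -wx(L³-2Lx²+x³)/(24EI) = -19·12·(16³-2·16·12²+12³)/(24·200000) = -361/6250 m
Load 3 — applied couple M₀=5 kN·m at a=16/3 m (b=L-a=32/3):
  y_3 = (M₀x³/(6L)-M₀(x-a)²/2+C₁x)/EI  [x>a] with C₁=M₀(3b²-L²)/(6L)=40/9 = (5·12³/(6·16)-5·(12-(16/3))²/2+(40/9)·12)/200000 = 29/180000 m
Superposition: y = Σ y_i = -74687/900000 m ≈ -0.082986 m

y(12) = -74687/900000 m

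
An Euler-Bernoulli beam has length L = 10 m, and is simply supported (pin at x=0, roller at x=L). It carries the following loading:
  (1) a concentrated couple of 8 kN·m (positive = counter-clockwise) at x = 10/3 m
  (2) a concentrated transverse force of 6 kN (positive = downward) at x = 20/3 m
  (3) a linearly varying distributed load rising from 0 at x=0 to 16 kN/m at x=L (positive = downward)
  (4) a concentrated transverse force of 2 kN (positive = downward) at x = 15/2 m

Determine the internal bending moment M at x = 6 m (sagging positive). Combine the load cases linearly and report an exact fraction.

Load 1 — applied couple M₀=8 kN·m at a=10/3 m (b=L-a=20/3):
  M_1 = M₀x/L - M₀  [x>a] = 8·6/10 - 8 = -16/5 kN·m
Load 2 — point force P=6 kN at a=20/3 m (b=L-a=10/3):
  M_2 = Pbx/L  [x≤a] = 6·(10/3)·6/10 = 12 kN·m
Load 3 — triangular load w₀=16 kN/m (0→w₀ over full span):
  M_3 = w₀Lx/6 - w₀x³/(6L) = 16·10·6/6 - 16·6³/(6·10) = 512/5 kN·m
Load 4 — point force P=2 kN at a=15/2 m (b=L-a=5/2):
  M_4 = Pbx/L  [x≤a] = 2·(5/2)·6/10 = 3 kN·m
Superposition: M = Σ M_i = 571/5 kN·m ≈ 114.200000 kN·m

M(6) = 571/5 kN·m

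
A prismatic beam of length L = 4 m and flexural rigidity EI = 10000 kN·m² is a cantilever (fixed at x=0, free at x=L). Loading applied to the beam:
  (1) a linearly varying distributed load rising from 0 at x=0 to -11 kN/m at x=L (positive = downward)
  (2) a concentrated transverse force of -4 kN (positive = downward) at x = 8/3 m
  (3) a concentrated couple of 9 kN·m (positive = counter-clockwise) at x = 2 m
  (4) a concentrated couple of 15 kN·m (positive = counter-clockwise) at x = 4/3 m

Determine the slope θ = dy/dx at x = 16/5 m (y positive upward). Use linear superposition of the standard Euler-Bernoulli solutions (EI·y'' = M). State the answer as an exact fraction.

θ(16/5) = 391867/28125000 rad

Load 1 — triangular load w₀=-11 kN/m (0→w₀ over full span):
  θ_1 = (w₀Lx²/4-w₀L²x/3-w₀x⁴/(24L))/EI = ((-11)·4·(16/5)²/4-(-11)·4²·(16/5)/3-(-11)·(16/5)⁴/(24·4))/10000 = 10208/1171875 rad
Load 2 — point force P=-4 kN at a=8/3 m (b=L-a=4/3):
  θ_2 = -Pa²/(2EI)  [x>a] = -(-4)·(8/3)²/(2·10000) = 8/5625 rad
Load 3 — applied couple M₀=9 kN·m at a=2 m (b=L-a=2):
  θ_3 = M₀a/EI  [x>a] = 9·2/10000 = 9/5000 rad
Load 4 — applied couple M₀=15 kN·m at a=4/3 m (b=L-a=8/3):
  θ_4 = M₀a/EI  [x>a] = 15·(4/3)/10000 = 1/500 rad
Superposition: θ = Σ θ_i = 391867/28125000 rad ≈ 0.013933 rad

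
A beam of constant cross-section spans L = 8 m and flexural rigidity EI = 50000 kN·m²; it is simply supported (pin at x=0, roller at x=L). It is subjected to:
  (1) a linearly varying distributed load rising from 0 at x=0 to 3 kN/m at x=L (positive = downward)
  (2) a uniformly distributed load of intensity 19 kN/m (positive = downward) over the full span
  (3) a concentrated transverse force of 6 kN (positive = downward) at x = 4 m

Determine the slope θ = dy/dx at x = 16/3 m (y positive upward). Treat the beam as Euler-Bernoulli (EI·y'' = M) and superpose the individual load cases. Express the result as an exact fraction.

θ(16/3) = 3761/843750 rad

Load 1 — triangular load w₀=3 kN/m (0→w₀ over full span):
  θ_1 = -w₀(7L⁴-30L²x²+15x⁴)/(360LEI) = -3·(7·8⁴-30·8²·(16/3)²+15·(16/3)⁴)/(360·8·50000) = 364/1265625 rad
Load 2 — uniform load w=19 kN/m over full span:
  θ_2 = -w(L³-6Lx²+4x³)/(24EI) = -19·(8³-6·8·(16/3)²+4·(16/3)³)/(24·50000) = 988/253125 rad
Load 3 — point force P=6 kN at a=4 m (b=L-a=4):
  θ_3 = -Pa(2L²-6Lx+3x²+a²)/(6LEI)  [x>a] = -6·4·(2·8²-6·8·(16/3)+3·(16/3)²+4²)/(6·8·50000) = 1/3750 rad
Superposition: θ = Σ θ_i = 3761/843750 rad ≈ 0.004457 rad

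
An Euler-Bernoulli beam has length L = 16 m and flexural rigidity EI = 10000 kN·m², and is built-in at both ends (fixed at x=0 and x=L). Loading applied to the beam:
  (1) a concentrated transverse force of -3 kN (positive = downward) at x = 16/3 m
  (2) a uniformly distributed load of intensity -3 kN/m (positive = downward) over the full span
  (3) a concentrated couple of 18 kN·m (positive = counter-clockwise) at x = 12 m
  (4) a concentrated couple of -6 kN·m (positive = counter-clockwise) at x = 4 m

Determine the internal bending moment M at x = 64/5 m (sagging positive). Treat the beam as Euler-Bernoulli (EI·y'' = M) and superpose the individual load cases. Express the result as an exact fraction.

Load 1 — point force P=-3 kN at a=16/3 m (b=L-a=32/3):
  M_1 = Pa²(a+3b)(L-x)/L³ - Pa²b/L²  [x>a] = (-3)·(16/3)²·((16/3)+3·(32/3))·(16-(64/5))/16³ - (-3)·(16/3)²·(32/3)/16² = 16/15 kN·m
Load 2 — uniform load w=-3 kN/m over full span:
  M_2 = wLx/2 - wL²/12 - wx²/2 = (-3)·16·(64/5)/2 - (-3)·16²/12 - (-3)·(64/5)²/2 = 64/25 kN·m
Load 3 — applied couple M₀=18 kN·m at a=12 m (b=L-a=4):
  M_3 = R_Ax - M_A - M₀  [x>a] with R_A=81/64, M_A=45/8 = (81/64)·(64/5) - (45/8) - 18 = -297/40 kN·m
Load 4 — applied couple M₀=-6 kN·m at a=4 m (b=L-a=12):
  M_4 = R_Ax - M_A - M₀  [x>a] with R_A=-27/64, M_A=9/8 = (-27/64)·(64/5) - (9/8) - (-6) = -21/40 kN·m
Superposition: M = Σ M_i = -1297/300 kN·m ≈ -4.323333 kN·m

M(64/5) = -1297/300 kN·m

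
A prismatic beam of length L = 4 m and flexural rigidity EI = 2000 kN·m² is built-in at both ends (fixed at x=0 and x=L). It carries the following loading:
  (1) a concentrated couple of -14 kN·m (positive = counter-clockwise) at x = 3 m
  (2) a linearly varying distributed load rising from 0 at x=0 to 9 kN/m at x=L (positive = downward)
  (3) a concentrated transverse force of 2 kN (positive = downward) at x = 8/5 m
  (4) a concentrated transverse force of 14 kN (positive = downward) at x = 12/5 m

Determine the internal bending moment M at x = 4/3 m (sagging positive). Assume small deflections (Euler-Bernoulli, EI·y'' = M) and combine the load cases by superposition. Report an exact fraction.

M(4/3) = 21661/9000 kN·m

Load 1 — applied couple M₀=-14 kN·m at a=3 m (b=L-a=1):
  M_1 = R_Ax - M_A  [x≤a] with R_A=-63/16, M_A=-35/8 = (-63/16)·(4/3) - (-35/8) = -7/8 kN·m
Load 2 — triangular load w₀=9 kN/m (0→w₀ over full span):
  M_2 = 3w₀Lx/20 - w₀L²/30 - w₀x³/(6L) = 3·9·4·(4/3)/20 - 9·4²/30 - 9·(4/3)³/(6·4) = 68/45 kN·m
Load 3 — point force P=2 kN at a=8/5 m (b=L-a=12/5):
  M_3 = Pb²(3a+b)x/L³ - Pab²/L²  [x≤a] = 2·(12/5)²·(3·(8/5)+(12/5))·(4/3)/4³ - 2·(8/5)·(12/5)²/4² = 72/125 kN·m
Load 4 — point force P=14 kN at a=12/5 m (b=L-a=8/5):
  M_4 = Pb²(3a+b)x/L³ - Pab²/L²  [x≤a] = 14·(8/5)²·(3·(12/5)+(8/5))·(4/3)/4³ - 14·(12/5)·(8/5)²/4² = 448/375 kN·m
Superposition: M = Σ M_i = 21661/9000 kN·m ≈ 2.406778 kN·m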